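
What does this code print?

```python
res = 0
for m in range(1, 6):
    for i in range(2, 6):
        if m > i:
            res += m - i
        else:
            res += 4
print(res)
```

m=1,i=2: not 1>2, res = 0+4 = 4
m=1,i=3: not 1>3, res = 4+4 = 8
m=1,i=4: not 1>4, res = 8+4 = 12
m=1,i=5: not 1>5, res = 12+4 = 16
m=2,i=2: not 2>2, res = 16+4 = 20
m=2,i=3: not 2>3, res = 20+4 = 24
m=2,i=4: not 2>4, res = 24+4 = 28
m=2,i=5: not 2>5, res = 28+4 = 32
m=3,i=2: 3>2, res = 32+1 = 33
m=3,i=3: not 3>3, res = 33+4 = 37
m=3,i=4: not 3>4, res = 37+4 = 41
m=3,i=5: not 3>5, res = 41+4 = 45
m=4,i=2: 4>2, res = 45+2 = 47
m=4,i=3: 4>3, res = 47+1 = 48
m=4,i=4: not 4>4, res = 48+4 = 52
m=4,i=5: not 4>5, res = 52+4 = 56
m=5,i=2: 5>2, res = 56+3 = 59
m=5,i=3: 5>3, res = 59+2 = 61
m=5,i=4: 5>4, res = 61+1 = 62
m=5,i=5: not 5>5, res = 62+4 = 66

66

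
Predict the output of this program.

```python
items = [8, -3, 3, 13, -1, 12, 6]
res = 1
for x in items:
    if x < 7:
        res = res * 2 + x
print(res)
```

8

x=8: not <7
x=-3: <7, res = 1*2+(-3) = -1
x=3: <7, res = (-1)*2+3 = 1
x=13: not <7
x=-1: <7, res = 1*2+(-1) = 1
x=12: not <7
x=6: <7, res = 1*2+6 = 8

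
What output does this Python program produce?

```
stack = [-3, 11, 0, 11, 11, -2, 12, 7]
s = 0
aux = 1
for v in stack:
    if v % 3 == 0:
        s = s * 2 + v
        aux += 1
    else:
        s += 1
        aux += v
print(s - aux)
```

v=-3: %3==0, s = 0*2+(-3) = -3; aux=2
v=11: not %3==0, s = (-3)+1 = -2; aux=13
v=0: %3==0, s = (-2)*2+0 = -4; aux=14
v=11: not %3==0, s = (-4)+1 = -3; aux=25
v=11: not %3==0, s = (-3)+1 = -2; aux=36
v=-2: not %3==0, s = (-2)+1 = -1; aux=34
v=12: %3==0, s = (-1)*2+12 = 10; aux=35
v=7: not %3==0, s = 10+1 = 11; aux=42
s-aux = 11-42 = -31

-31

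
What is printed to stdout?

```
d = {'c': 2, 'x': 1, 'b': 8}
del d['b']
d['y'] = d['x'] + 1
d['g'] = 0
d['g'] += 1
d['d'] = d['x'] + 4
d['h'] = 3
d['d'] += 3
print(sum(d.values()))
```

del 'b' → {'c': 2, 'x': 1}
d['y'] = d['x']+1 = 2 → {'c': 2, 'x': 1, 'y': 2}
d['g'] = 0 → {'c': 2, 'x': 1, 'y': 2, 'g': 0}
d['g'] = 0+1 = 1 → {'c': 2, 'x': 1, 'y': 2, 'g': 1}
d['d'] = d['x']+4 = 5 → {'c': 2, 'x': 1, 'y': 2, 'g': 1, 'd': 5}
d['h'] = 3 → {'c': 2, 'x': 1, 'y': 2, 'g': 1, 'd': 5, 'h': 3}
d['d'] = 5+3 = 8 → {'c': 2, 'x': 1, 'y': 2, 'g': 1, 'd': 8, 'h': 3}
sum of values = 17

17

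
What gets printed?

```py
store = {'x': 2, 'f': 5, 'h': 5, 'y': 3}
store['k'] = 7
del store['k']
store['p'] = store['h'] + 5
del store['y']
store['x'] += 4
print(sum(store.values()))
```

store['k'] = 7 → {'x': 2, 'f': 5, 'h': 5, 'y': 3, 'k': 7}
del 'k' → {'x': 2, 'f': 5, 'h': 5, 'y': 3}
store['p'] = store['h']+5 = 10 → {'x': 2, 'f': 5, 'h': 5, 'y': 3, 'p': 10}
del 'y' → {'x': 2, 'f': 5, 'h': 5, 'p': 10}
store['x'] = 2+4 = 6 → {'x': 6, 'f': 5, 'h': 5, 'p': 10}
sum of values = 26

26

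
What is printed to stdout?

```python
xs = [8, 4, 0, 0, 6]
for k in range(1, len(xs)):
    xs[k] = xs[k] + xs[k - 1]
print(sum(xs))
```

62

k=1: xs[1] = 4+8 = 12 → [8, 12, 0, 0, 6]
k=2: xs[2] = 0+12 = 12 → [8, 12, 12, 0, 6]
k=3: xs[3] = 0+12 = 12 → [8, 12, 12, 12, 6]
k=4: xs[4] = 6+12 = 18 → [8, 12, 12, 12, 18]
sum = 62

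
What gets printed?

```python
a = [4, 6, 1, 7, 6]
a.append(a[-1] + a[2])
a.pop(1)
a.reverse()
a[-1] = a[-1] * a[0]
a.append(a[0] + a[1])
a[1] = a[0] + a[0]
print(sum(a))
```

70

append a[-1]+a[2] = 6+1 = 7 → [4, 6, 1, 7, 6, 7]
pop(1) removes 6 → [4, 1, 7, 6, 7]
reverse → [7, 6, 7, 1, 4]
a[-1] = a[-1]*a[0] = 4*7 = 28 → [7, 6, 7, 1, 28]
append a[0]+a[1] = 7+6 = 13 → [7, 6, 7, 1, 28, 13]
a[1] = a[0]+a[0] = 7+7 = 14 → [7, 14, 7, 1, 28, 13]
sum = 70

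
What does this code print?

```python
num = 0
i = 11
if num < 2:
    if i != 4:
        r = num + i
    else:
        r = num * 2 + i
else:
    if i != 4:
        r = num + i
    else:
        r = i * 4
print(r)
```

num=0, i=11
num < 2 is True; i != 4 is True
→ r = num + i = 11

11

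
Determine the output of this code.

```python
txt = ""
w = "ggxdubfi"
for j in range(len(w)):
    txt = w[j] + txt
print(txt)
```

j=0: prepend 'g' → 'g'
j=1: prepend 'g' → 'gg'
j=2: prepend 'x' → 'xgg'
j=3: prepend 'd' → 'dxgg'
j=4: prepend 'u' → 'udxgg'
j=5: prepend 'b' → 'budxgg'
j=6: prepend 'f' → 'fbudxgg'
j=7: prepend 'i' → 'ifbudxgg'

ifbudxgg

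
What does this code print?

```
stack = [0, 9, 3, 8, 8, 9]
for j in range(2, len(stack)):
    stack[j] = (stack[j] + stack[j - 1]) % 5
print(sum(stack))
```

16

j=2: stack[2] = (3+9)%5 = 2 → [0, 9, 2, 8, 8, 9]
j=3: stack[3] = (8+2)%5 = 0 → [0, 9, 2, 0, 8, 9]
j=4: stack[4] = (8+0)%5 = 3 → [0, 9, 2, 0, 3, 9]
j=5: stack[5] = (9+3)%5 = 2 → [0, 9, 2, 0, 3, 2]
sum = 16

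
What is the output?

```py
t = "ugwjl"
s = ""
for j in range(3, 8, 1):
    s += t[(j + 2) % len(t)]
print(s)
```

j=3: add t[0]='u' → 'u'
j=4: add t[1]='g' → 'ug'
j=5: add t[2]='w' → 'ugw'
j=6: add t[3]='j' → 'ugwj'
j=7: add t[4]='l' → 'ugwjl'

ugwjl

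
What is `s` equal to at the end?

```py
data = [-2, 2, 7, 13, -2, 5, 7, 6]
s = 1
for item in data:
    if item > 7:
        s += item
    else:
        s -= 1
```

7

item=-2: not >7, s = 1-1 = 0
item=2: not >7, s = 0-1 = -1
item=7: not >7, s = (-1)-1 = -2
item=13: >7, s = (-2)+13 = 11
item=-2: not >7, s = 11-1 = 10
item=5: not >7, s = 10-1 = 9
item=7: not >7, s = 9-1 = 8
item=6: not >7, s = 8-1 = 7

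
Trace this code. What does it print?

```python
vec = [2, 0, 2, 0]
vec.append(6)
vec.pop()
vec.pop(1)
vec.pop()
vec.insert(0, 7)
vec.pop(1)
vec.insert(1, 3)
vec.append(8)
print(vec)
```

append 6 → [2, 0, 2, 0, 6]
pop() removes 6 → [2, 0, 2, 0]
pop(1) removes 0 → [2, 2, 0]
pop() removes 0 → [2, 2]
insert 7 at 0 → [7, 2, 2]
pop(1) removes 2 → [7, 2]
insert 3 at 1 → [7, 3, 2]
append 8 → [7, 3, 2, 8]

[7, 3, 2, 8]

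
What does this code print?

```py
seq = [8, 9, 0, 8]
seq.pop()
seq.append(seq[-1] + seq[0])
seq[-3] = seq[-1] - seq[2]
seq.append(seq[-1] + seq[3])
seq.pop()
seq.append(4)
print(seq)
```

pop() removes 8 → [8, 9, 0]
append seq[-1]+seq[0] = 0+8 = 8 → [8, 9, 0, 8]
seq[-3] = seq[-1]-seq[2] = 8-0 = 8 → [8, 8, 0, 8]
append seq[-1]+seq[3] = 8+8 = 16 → [8, 8, 0, 8, 16]
pop() removes 16 → [8, 8, 0, 8]
append 4 → [8, 8, 0, 8, 4]

[8, 8, 0, 8, 4]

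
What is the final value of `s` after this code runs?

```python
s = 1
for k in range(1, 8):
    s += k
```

k=1: s = 1+1 = 2
k=2: s = 2+2 = 4
k=3: s = 4+3 = 7
k=4: s = 7+4 = 11
k=5: s = 11+5 = 16
k=6: s = 16+6 = 22
k=7: s = 22+7 = 29

29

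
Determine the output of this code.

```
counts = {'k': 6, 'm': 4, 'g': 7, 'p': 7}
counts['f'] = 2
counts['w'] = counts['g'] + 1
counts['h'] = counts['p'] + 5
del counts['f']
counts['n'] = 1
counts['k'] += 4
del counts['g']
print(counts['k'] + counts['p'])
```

17

counts['f'] = 2 → {'k': 6, 'm': 4, 'g': 7, 'p': 7, 'f': 2}
counts['w'] = counts['g']+1 = 8 → {'k': 6, 'm': 4, 'g': 7, 'p': 7, 'f': 2, 'w': 8}
counts['h'] = counts['p']+5 = 12 → {'k': 6, 'm': 4, 'g': 7, 'p': 7, 'f': 2, 'w': 8, 'h': 12}
del 'f' → {'k': 6, 'm': 4, 'g': 7, 'p': 7, 'w': 8, 'h': 12}
counts['n'] = 1 → {'k': 6, 'm': 4, 'g': 7, 'p': 7, 'w': 8, 'h': 12, 'n': 1}
counts['k'] = 6+4 = 10 → {'k': 10, 'm': 4, 'g': 7, 'p': 7, 'w': 8, 'h': 12, 'n': 1}
del 'g' → {'k': 10, 'm': 4, 'p': 7, 'w': 8, 'h': 12, 'n': 1}
counts['k']+counts['p'] = 10+7 = 17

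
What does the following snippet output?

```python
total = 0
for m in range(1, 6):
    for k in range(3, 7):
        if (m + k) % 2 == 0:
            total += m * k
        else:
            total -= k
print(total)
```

86

m=1,k=3: even sum, total = 0+3 = 3
m=1,k=4: odd sum, total = 3-4 = -1
m=1,k=5: even sum, total = (-1)+5 = 4
m=1,k=6: odd sum, total = 4-6 = -2
m=2,k=3: odd sum, total = (-2)-3 = -5
m=2,k=4: even sum, total = (-5)+8 = 3
m=2,k=5: odd sum, total = 3-5 = -2
m=2,k=6: even sum, total = (-2)+12 = 10
m=3,k=3: even sum, total = 10+9 = 19
m=3,k=4: odd sum, total = 19-4 = 15
m=3,k=5: even sum, total = 15+15 = 30
m=3,k=6: odd sum, total = 30-6 = 24
m=4,k=3: odd sum, total = 24-3 = 21
m=4,k=4: even sum, total = 21+16 = 37
m=4,k=5: odd sum, total = 37-5 = 32
m=4,k=6: even sum, total = 32+24 = 56
m=5,k=3: even sum, total = 56+15 = 71
m=5,k=4: odd sum, total = 71-4 = 67
m=5,k=5: even sum, total = 67+25 = 92
m=5,k=6: odd sum, total = 92-6 = 86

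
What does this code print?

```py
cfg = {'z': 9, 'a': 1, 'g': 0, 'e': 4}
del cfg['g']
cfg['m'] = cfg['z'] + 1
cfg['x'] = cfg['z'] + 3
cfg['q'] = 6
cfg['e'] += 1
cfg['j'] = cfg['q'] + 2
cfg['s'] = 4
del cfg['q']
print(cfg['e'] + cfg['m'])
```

del 'g' → {'z': 9, 'a': 1, 'e': 4}
cfg['m'] = cfg['z']+1 = 10 → {'z': 9, 'a': 1, 'e': 4, 'm': 10}
cfg['x'] = cfg['z']+3 = 12 → {'z': 9, 'a': 1, 'e': 4, 'm': 10, 'x': 12}
cfg['q'] = 6 → {'z': 9, 'a': 1, 'e': 4, 'm': 10, 'x': 12, 'q': 6}
cfg['e'] = 4+1 = 5 → {'z': 9, 'a': 1, 'e': 5, 'm': 10, 'x': 12, 'q': 6}
cfg['j'] = cfg['q']+2 = 8 → {'z': 9, 'a': 1, 'e': 5, 'm': 10, 'x': 12, 'q': 6, 'j': 8}
cfg['s'] = 4 → {'z': 9, 'a': 1, 'e': 5, 'm': 10, 'x': 12, 'q': 6, 'j': 8, 's': 4}
del 'q' → {'z': 9, 'a': 1, 'e': 5, 'm': 10, 'x': 12, 'j': 8, 's': 4}
cfg['e']+cfg['m'] = 5+10 = 15

15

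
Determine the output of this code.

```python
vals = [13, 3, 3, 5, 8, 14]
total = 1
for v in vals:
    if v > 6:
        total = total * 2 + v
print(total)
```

90

v=13: >6, total = 1*2+13 = 15
v=3: not >6
v=3: not >6
v=5: not >6
v=8: >6, total = 15*2+8 = 38
v=14: >6, total = 38*2+14 = 90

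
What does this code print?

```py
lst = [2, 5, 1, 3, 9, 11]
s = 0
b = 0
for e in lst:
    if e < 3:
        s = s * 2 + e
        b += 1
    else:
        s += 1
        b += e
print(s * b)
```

300

e=2: <3, s = 0*2+2 = 2; b=1
e=5: not <3, s = 2+1 = 3; b=6
e=1: <3, s = 3*2+1 = 7; b=7
e=3: not <3, s = 7+1 = 8; b=10
e=9: not <3, s = 8+1 = 9; b=19
e=11: not <3, s = 9+1 = 10; b=30
s*b = 10*30 = 300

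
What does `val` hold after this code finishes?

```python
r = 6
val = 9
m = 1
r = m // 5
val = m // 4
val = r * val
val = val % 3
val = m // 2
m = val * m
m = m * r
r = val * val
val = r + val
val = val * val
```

r = 1//5 = 0
val = 1//4 = 0
val = 0*0 = 0
val = 0%3 = 0
val = 1//2 = 0
m = 0*1 = 0
m = 0*0 = 0
r = 0*0 = 0
val = 0+0 = 0
val = 0*0 = 0

0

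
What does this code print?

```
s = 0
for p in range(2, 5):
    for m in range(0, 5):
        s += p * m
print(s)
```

90

p=2,m=0: s = 0+0 = 0
p=2,m=1: s = 0+2 = 2
p=2,m=2: s = 2+4 = 6
p=2,m=3: s = 6+6 = 12
p=2,m=4: s = 12+8 = 20
p=3,m=0: s = 20+0 = 20
p=3,m=1: s = 20+3 = 23
p=3,m=2: s = 23+6 = 29
p=3,m=3: s = 29+9 = 38
p=3,m=4: s = 38+12 = 50
p=4,m=0: s = 50+0 = 50
p=4,m=1: s = 50+4 = 54
p=4,m=2: s = 54+8 = 62
p=4,m=3: s = 62+12 = 74
p=4,m=4: s = 74+16 = 90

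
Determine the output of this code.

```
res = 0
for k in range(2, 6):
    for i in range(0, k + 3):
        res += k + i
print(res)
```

170

k=2,i=0: res = 0+2 = 2
k=2,i=1: res = 2+3 = 5
k=2,i=2: res = 5+4 = 9
k=2,i=3: res = 9+5 = 14
k=2,i=4: res = 14+6 = 20
k=3,i=0: res = 20+3 = 23
k=3,i=1: res = 23+4 = 27
k=3,i=2: res = 27+5 = 32
k=3,i=3: res = 32+6 = 38
k=3,i=4: res = 38+7 = 45
k=3,i=5: res = 45+8 = 53
k=4,i=0: res = 53+4 = 57
k=4,i=1: res = 57+5 = 62
k=4,i=2: res = 62+6 = 68
k=4,i=3: res = 68+7 = 75
k=4,i=4: res = 75+8 = 83
k=4,i=5: res = 83+9 = 92
k=4,i=6: res = 92+10 = 102
k=5,i=0: res = 102+5 = 107
k=5,i=1: res = 107+6 = 113
k=5,i=2: res = 113+7 = 120
k=5,i=3: res = 120+8 = 128
k=5,i=4: res = 128+9 = 137
k=5,i=5: res = 137+10 = 147
k=5,i=6: res = 147+11 = 158
k=5,i=7: res = 158+12 = 170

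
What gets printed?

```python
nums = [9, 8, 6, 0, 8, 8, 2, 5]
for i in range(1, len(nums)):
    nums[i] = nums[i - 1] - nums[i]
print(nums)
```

i=1: nums[1] = 9-8 = 1 → [9, 1, 6, 0, 8, 8, 2, 5]
i=2: nums[2] = 1-6 = -5 → [9, 1, -5, 0, 8, 8, 2, 5]
i=3: nums[3] = (-5)-0 = -5 → [9, 1, -5, -5, 8, 8, 2, 5]
i=4: nums[4] = (-5)-8 = -13 → [9, 1, -5, -5, -13, 8, 2, 5]
i=5: nums[5] = (-13)-8 = -21 → [9, 1, -5, -5, -13, -21, 2, 5]
i=6: nums[6] = (-21)-2 = -23 → [9, 1, -5, -5, -13, -21, -23, 5]
i=7: nums[7] = (-23)-5 = -28 → [9, 1, -5, -5, -13, -21, -23, -28]

[9, 1, -5, -5, -13, -21, -23, -28]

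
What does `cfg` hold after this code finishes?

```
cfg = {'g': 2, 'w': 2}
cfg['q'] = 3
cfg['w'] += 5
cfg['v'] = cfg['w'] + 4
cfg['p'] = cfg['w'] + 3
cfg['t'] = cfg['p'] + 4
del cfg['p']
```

cfg['q'] = 3 → {'g': 2, 'w': 2, 'q': 3}
cfg['w'] = 2+5 = 7 → {'g': 2, 'w': 7, 'q': 3}
cfg['v'] = cfg['w']+4 = 11 → {'g': 2, 'w': 7, 'q': 3, 'v': 11}
cfg['p'] = cfg['w']+3 = 10 → {'g': 2, 'w': 7, 'q': 3, 'v': 11, 'p': 10}
cfg['t'] = cfg['p']+4 = 14 → {'g': 2, 'w': 7, 'q': 3, 'v': 11, 'p': 10, 't': 14}
del 'p' → {'g': 2, 'w': 7, 'q': 3, 'v': 11, 't': 14}

{'g': 2, 'w': 7, 'q': 3, 'v': 11, 't': 14}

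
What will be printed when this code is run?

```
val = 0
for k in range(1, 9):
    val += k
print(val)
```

k=1: val = 0+1 = 1
k=2: val = 1+2 = 3
k=3: val = 3+3 = 6
k=4: val = 6+4 = 10
k=5: val = 10+5 = 15
k=6: val = 15+6 = 21
k=7: val = 21+7 = 28
k=8: val = 28+8 = 36

36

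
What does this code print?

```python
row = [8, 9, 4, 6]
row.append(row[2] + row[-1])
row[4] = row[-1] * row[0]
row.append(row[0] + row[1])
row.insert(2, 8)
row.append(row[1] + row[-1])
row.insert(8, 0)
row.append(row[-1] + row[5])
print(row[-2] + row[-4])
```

17

append row[2]+row[-1] = 4+6 = 10 → [8, 9, 4, 6, 10]
row[4] = row[-1]*row[0] = 10*8 = 80 → [8, 9, 4, 6, 80]
append row[0]+row[1] = 8+9 = 17 → [8, 9, 4, 6, 80, 17]
insert 8 at 2 → [8, 9, 8, 4, 6, 80, 17]
append row[1]+row[-1] = 9+17 = 26 → [8, 9, 8, 4, 6, 80, 17, 26]
insert 0 at 8 → [8, 9, 8, 4, 6, 80, 17, 26, 0]
append row[-1]+row[5] = 0+80 = 80 → [8, 9, 8, 4, 6, 80, 17, 26, 0, 80]
row[-2]+row[-4] = 0+17 = 17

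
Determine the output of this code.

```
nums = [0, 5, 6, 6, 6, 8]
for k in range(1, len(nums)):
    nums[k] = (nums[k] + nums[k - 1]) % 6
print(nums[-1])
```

k=1: nums[1] = (5+0)%6 = 5 → [0, 5, 6, 6, 6, 8]
k=2: nums[2] = (6+5)%6 = 5 → [0, 5, 5, 6, 6, 8]
k=3: nums[3] = (6+5)%6 = 5 → [0, 5, 5, 5, 6, 8]
k=4: nums[4] = (6+5)%6 = 5 → [0, 5, 5, 5, 5, 8]
k=5: nums[5] = (8+5)%6 = 1 → [0, 5, 5, 5, 5, 1]

1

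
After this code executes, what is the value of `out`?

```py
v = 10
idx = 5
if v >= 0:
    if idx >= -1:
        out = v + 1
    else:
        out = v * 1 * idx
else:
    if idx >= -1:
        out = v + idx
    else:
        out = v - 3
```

11

v=10, idx=5
v >= 0 is True; idx >= -1 is True
→ out = v + 1 = 11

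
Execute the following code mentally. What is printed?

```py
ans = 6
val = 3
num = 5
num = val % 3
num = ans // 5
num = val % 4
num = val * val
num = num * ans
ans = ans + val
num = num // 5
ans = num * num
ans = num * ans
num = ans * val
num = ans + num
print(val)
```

3

num = 3%3 = 0
num = 6//5 = 1
num = 3%4 = 3
num = 3*3 = 9
num = 9*6 = 54
ans = 6+3 = 9
num = 54//5 = 10
ans = 10*10 = 100
ans = 10*100 = 1000
num = 1000*3 = 3000
num = 1000+3000 = 4000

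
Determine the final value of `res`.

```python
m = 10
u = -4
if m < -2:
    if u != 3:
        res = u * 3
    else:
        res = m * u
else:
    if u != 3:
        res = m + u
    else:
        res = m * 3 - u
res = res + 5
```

11

m=10, u=-4
m < -2 is False; u != 3 is True
→ res = m + u = 6
res = 6+5 = 11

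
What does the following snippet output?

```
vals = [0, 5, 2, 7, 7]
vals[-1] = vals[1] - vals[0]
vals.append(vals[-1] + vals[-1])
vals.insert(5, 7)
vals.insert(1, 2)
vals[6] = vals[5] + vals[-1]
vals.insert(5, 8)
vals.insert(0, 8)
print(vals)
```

[8, 0, 2, 5, 2, 7, 8, 5, 15, 10]

vals[-1] = vals[1]-vals[0] = 5-0 = 5 → [0, 5, 2, 7, 5]
append vals[-1]+vals[-1] = 5+5 = 10 → [0, 5, 2, 7, 5, 10]
insert 7 at 5 → [0, 5, 2, 7, 5, 7, 10]
insert 2 at 1 → [0, 2, 5, 2, 7, 5, 7, 10]
vals[6] = vals[5]+vals[-1] = 5+10 = 15 → [0, 2, 5, 2, 7, 5, 15, 10]
insert 8 at 5 → [0, 2, 5, 2, 7, 8, 5, 15, 10]
insert 8 at 0 → [8, 0, 2, 5, 2, 7, 8, 5, 15, 10]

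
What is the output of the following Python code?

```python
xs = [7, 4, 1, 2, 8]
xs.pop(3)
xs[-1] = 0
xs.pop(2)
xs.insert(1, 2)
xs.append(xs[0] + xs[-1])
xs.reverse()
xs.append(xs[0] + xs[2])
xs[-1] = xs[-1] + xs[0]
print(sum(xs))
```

pop(3) removes 2 → [7, 4, 1, 8]
xs[-1] = 0 → [7, 4, 1, 0]
pop(2) removes 1 → [7, 4, 0]
insert 2 at 1 → [7, 2, 4, 0]
append xs[0]+xs[-1] = 7+0 = 7 → [7, 2, 4, 0, 7]
reverse → [7, 0, 4, 2, 7]
append xs[0]+xs[2] = 7+4 = 11 → [7, 0, 4, 2, 7, 11]
xs[-1] = xs[-1]+xs[0] = 11+7 = 18 → [7, 0, 4, 2, 7, 18]
sum = 38

38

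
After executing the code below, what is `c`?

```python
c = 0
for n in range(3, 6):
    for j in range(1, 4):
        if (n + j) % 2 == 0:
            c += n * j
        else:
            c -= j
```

n=3,j=1: even sum, c = 0+3 = 3
n=3,j=2: odd sum, c = 3-2 = 1
n=3,j=3: even sum, c = 1+9 = 10
n=4,j=1: odd sum, c = 10-1 = 9
n=4,j=2: even sum, c = 9+8 = 17
n=4,j=3: odd sum, c = 17-3 = 14
n=5,j=1: even sum, c = 14+5 = 19
n=5,j=2: odd sum, c = 19-2 = 17
n=5,j=3: even sum, c = 17+15 = 32

32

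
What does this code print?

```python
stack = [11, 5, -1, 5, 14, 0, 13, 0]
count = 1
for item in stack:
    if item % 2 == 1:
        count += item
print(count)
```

34

item=11: odd, count = 1+11 = 12
item=5: odd, count = 12+5 = 17
item=-1: odd, count = 17+(-1) = 16
item=5: odd, count = 16+5 = 21
item=14: not odd
item=0: not odd
item=13: odd, count = 21+13 = 34
item=0: not odd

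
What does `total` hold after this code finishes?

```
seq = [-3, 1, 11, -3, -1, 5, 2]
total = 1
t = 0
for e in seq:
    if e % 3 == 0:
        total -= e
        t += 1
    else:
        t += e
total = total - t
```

-13

e=-3: %3==0, total = 1-(-3) = 4; t=1
e=1: not %3==0; t=2
e=11: not %3==0; t=13
e=-3: %3==0, total = 4-(-3) = 7; t=14
e=-1: not %3==0; t=13
e=5: not %3==0; t=18
e=2: not %3==0; t=20
total-t = 7-20 = -13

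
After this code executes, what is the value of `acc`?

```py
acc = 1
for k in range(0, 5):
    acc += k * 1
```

k=0: acc = 1+0*1 = 1
k=1: acc = 1+1*1 = 2
k=2: acc = 2+2*1 = 4
k=3: acc = 4+3*1 = 7
k=4: acc = 7+4*1 = 11

11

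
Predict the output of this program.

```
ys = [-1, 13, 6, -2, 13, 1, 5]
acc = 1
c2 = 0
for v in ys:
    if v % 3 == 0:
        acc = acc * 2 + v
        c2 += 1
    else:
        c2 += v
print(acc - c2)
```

v=-1: not %3==0; c2=-1
v=13: not %3==0; c2=12
v=6: %3==0, acc = 1*2+6 = 8; c2=13
v=-2: not %3==0; c2=11
v=13: not %3==0; c2=24
v=1: not %3==0; c2=25
v=5: not %3==0; c2=30
acc-c2 = 8-30 = -22

-22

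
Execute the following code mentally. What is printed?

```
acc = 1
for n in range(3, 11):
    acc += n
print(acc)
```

53

n=3: acc = 1+3 = 4
n=4: acc = 4+4 = 8
n=5: acc = 8+5 = 13
n=6: acc = 13+6 = 19
n=7: acc = 19+7 = 26
n=8: acc = 26+8 = 34
n=9: acc = 34+9 = 43
n=10: acc = 43+10 = 53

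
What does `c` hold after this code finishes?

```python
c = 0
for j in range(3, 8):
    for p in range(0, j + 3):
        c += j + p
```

355

j=3,p=0: c = 0+3 = 3
j=3,p=1: c = 3+4 = 7
j=3,p=2: c = 7+5 = 12
j=3,p=3: c = 12+6 = 18
j=3,p=4: c = 18+7 = 25
j=3,p=5: c = 25+8 = 33
j=4,p=0: c = 33+4 = 37
j=4,p=1: c = 37+5 = 42
j=4,p=2: c = 42+6 = 48
j=4,p=3: c = 48+7 = 55
j=4,p=4: c = 55+8 = 63
j=4,p=5: c = 63+9 = 72
j=4,p=6: c = 72+10 = 82
j=5,p=0: c = 82+5 = 87
j=5,p=1: c = 87+6 = 93
j=5,p=2: c = 93+7 = 100
j=5,p=3: c = 100+8 = 108
j=5,p=4: c = 108+9 = 117
j=5,p=5: c = 117+10 = 127
j=5,p=6: c = 127+11 = 138
j=5,p=7: c = 138+12 = 150
j=6,p=0: c = 150+6 = 156
j=6,p=1: c = 156+7 = 163
j=6,p=2: c = 163+8 = 171
j=6,p=3: c = 171+9 = 180
j=6,p=4: c = 180+10 = 190
j=6,p=5: c = 190+11 = 201
j=6,p=6: c = 201+12 = 213
j=6,p=7: c = 213+13 = 226
j=6,p=8: c = 226+14 = 240
j=7,p=0: c = 240+7 = 247
j=7,p=1: c = 247+8 = 255
j=7,p=2: c = 255+9 = 264
j=7,p=3: c = 264+10 = 274
j=7,p=4: c = 274+11 = 285
j=7,p=5: c = 285+12 = 297
j=7,p=6: c = 297+13 = 310
j=7,p=7: c = 310+14 = 324
j=7,p=8: c = 324+15 = 339
j=7,p=9: c = 339+16 = 355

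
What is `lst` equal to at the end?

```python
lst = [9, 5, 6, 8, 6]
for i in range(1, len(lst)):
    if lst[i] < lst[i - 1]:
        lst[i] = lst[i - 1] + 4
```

[9, 13, 17, 21, 25]

i=1: 5<9, lst[1] = 9+4 = 13 → [9, 13, 6, 8, 6]
i=2: 6<13, lst[2] = 13+4 = 17 → [9, 13, 17, 8, 6]
i=3: 8<17, lst[3] = 17+4 = 21 → [9, 13, 17, 21, 6]
i=4: 6<21, lst[4] = 21+4 = 25 → [9, 13, 17, 21, 25]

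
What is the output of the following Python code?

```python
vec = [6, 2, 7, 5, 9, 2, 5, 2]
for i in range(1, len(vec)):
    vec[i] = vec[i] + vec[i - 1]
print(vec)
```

i=1: vec[1] = 2+6 = 8 → [6, 8, 7, 5, 9, 2, 5, 2]
i=2: vec[2] = 7+8 = 15 → [6, 8, 15, 5, 9, 2, 5, 2]
i=3: vec[3] = 5+15 = 20 → [6, 8, 15, 20, 9, 2, 5, 2]
i=4: vec[4] = 9+20 = 29 → [6, 8, 15, 20, 29, 2, 5, 2]
i=5: vec[5] = 2+29 = 31 → [6, 8, 15, 20, 29, 31, 5, 2]
i=6: vec[6] = 5+31 = 36 → [6, 8, 15, 20, 29, 31, 36, 2]
i=7: vec[7] = 2+36 = 38 → [6, 8, 15, 20, 29, 31, 36, 38]

[6, 8, 15, 20, 29, 31, 36, 38]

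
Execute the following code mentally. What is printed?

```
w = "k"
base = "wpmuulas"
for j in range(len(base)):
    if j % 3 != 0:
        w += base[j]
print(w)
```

kpmuls

j=0: skip
j=1: add 'p' → 'kp'
j=2: add 'm' → 'kpm'
j=3: skip
j=4: add 'u' → 'kpmu'
j=5: add 'l' → 'kpmul'
j=6: skip
j=7: add 's' → 'kpmuls'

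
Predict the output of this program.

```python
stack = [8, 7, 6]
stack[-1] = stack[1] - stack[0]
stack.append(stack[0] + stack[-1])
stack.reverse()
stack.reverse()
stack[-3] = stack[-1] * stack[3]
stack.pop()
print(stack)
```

stack[-1] = stack[1]-stack[0] = 7-8 = -1 → [8, 7, -1]
append stack[0]+stack[-1] = 8+(-1) = 7 → [8, 7, -1, 7]
reverse → [7, -1, 7, 8]
reverse → [8, 7, -1, 7]
stack[-3] = stack[-1]*stack[3] = 7*7 = 49 → [8, 49, -1, 7]
pop() removes 7 → [8, 49, -1]

[8, 49, -1]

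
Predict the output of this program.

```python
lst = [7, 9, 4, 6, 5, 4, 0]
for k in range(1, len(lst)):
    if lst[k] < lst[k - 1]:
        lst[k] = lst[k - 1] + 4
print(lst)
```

[7, 9, 13, 17, 21, 25, 29]

k=1: 9>=7, unchanged → [7, 9, 4, 6, 5, 4, 0]
k=2: 4<9, lst[2] = 9+4 = 13 → [7, 9, 13, 6, 5, 4, 0]
k=3: 6<13, lst[3] = 13+4 = 17 → [7, 9, 13, 17, 5, 4, 0]
k=4: 5<17, lst[4] = 17+4 = 21 → [7, 9, 13, 17, 21, 4, 0]
k=5: 4<21, lst[5] = 21+4 = 25 → [7, 9, 13, 17, 21, 25, 0]
k=6: 0<25, lst[6] = 25+4 = 29 → [7, 9, 13, 17, 21, 25, 29]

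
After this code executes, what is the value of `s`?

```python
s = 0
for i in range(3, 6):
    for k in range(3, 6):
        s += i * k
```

i=3,k=3: s = 0+9 = 9
i=3,k=4: s = 9+12 = 21
i=3,k=5: s = 21+15 = 36
i=4,k=3: s = 36+12 = 48
i=4,k=4: s = 48+16 = 64
i=4,k=5: s = 64+20 = 84
i=5,k=3: s = 84+15 = 99
i=5,k=4: s = 99+20 = 119
i=5,k=5: s = 119+25 = 144

144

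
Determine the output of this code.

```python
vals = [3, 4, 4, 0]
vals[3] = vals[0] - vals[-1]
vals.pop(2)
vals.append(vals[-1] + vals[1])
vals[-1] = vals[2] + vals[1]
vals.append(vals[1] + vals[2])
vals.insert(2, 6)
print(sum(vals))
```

30

vals[3] = vals[0]-vals[-1] = 3-0 = 3 → [3, 4, 4, 3]
pop(2) removes 4 → [3, 4, 3]
append vals[-1]+vals[1] = 3+4 = 7 → [3, 4, 3, 7]
vals[-1] = vals[2]+vals[1] = 3+4 = 7 → [3, 4, 3, 7]
append vals[1]+vals[2] = 4+3 = 7 → [3, 4, 3, 7, 7]
insert 6 at 2 → [3, 4, 6, 3, 7, 7]
sum = 30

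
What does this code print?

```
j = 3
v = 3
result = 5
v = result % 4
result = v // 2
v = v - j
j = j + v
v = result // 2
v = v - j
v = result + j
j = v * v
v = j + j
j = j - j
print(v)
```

2

v = 5%4 = 1
result = 1//2 = 0
v = 1-3 = -2
j = 3+(-2) = 1
v = 0//2 = 0
v = 0-1 = -1
v = 0+1 = 1
j = 1*1 = 1
v = 1+1 = 2
j = 1-1 = 0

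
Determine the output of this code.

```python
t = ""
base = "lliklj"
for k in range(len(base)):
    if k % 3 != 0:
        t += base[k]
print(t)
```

lilj

k=0: skip
k=1: add 'l' → 'l'
k=2: add 'i' → 'li'
k=3: skip
k=4: add 'l' → 'lil'
k=5: add 'j' → 'lilj'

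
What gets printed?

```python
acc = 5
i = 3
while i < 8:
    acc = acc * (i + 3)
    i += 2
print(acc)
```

2400

i=3: acc = 5*6 = 30
i=5: acc = 30*8 = 240
i=7: acc = 240*10 = 2400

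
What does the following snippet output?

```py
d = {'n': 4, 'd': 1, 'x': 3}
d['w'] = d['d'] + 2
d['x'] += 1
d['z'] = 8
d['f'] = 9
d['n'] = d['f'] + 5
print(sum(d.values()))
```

d['w'] = d['d']+2 = 3 → {'n': 4, 'd': 1, 'x': 3, 'w': 3}
d['x'] = 3+1 = 4 → {'n': 4, 'd': 1, 'x': 4, 'w': 3}
d['z'] = 8 → {'n': 4, 'd': 1, 'x': 4, 'w': 3, 'z': 8}
d['f'] = 9 → {'n': 4, 'd': 1, 'x': 4, 'w': 3, 'z': 8, 'f': 9}
d['n'] = d['f']+5 = 14 → {'n': 14, 'd': 1, 'x': 4, 'w': 3, 'z': 8, 'f': 9}
sum of values = 39

39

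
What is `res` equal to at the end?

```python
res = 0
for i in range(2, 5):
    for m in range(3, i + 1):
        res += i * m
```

i=3,m=3: res = 0+9 = 9
i=4,m=3: res = 9+12 = 21
i=4,m=4: res = 21+16 = 37

37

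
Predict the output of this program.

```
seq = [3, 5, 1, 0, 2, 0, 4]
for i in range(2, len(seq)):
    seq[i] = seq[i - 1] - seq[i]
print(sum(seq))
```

18

i=2: seq[2] = 5-1 = 4 → [3, 5, 4, 0, 2, 0, 4]
i=3: seq[3] = 4-0 = 4 → [3, 5, 4, 4, 2, 0, 4]
i=4: seq[4] = 4-2 = 2 → [3, 5, 4, 4, 2, 0, 4]
i=5: seq[5] = 2-0 = 2 → [3, 5, 4, 4, 2, 2, 4]
i=6: seq[6] = 2-4 = -2 → [3, 5, 4, 4, 2, 2, -2]
sum = 18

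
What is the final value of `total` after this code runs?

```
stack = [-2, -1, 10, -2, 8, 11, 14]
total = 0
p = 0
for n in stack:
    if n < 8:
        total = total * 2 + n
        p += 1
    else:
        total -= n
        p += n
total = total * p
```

n=-2: <8, total = 0*2+(-2) = -2; p=1
n=-1: <8, total = (-2)*2+(-1) = -5; p=2
n=10: not <8, total = (-5)-10 = -15; p=12
n=-2: <8, total = (-15)*2+(-2) = -32; p=13
n=8: not <8, total = (-32)-8 = -40; p=21
n=11: not <8, total = (-40)-11 = -51; p=32
n=14: not <8, total = (-51)-14 = -65; p=46
total*p = (-65)*46 = -2990

-2990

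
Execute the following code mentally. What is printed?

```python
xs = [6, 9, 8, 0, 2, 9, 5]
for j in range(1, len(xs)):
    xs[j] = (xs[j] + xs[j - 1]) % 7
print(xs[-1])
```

j=1: xs[1] = (9+6)%7 = 1 → [6, 1, 8, 0, 2, 9, 5]
j=2: xs[2] = (8+1)%7 = 2 → [6, 1, 2, 0, 2, 9, 5]
j=3: xs[3] = (0+2)%7 = 2 → [6, 1, 2, 2, 2, 9, 5]
j=4: xs[4] = (2+2)%7 = 4 → [6, 1, 2, 2, 4, 9, 5]
j=5: xs[5] = (9+4)%7 = 6 → [6, 1, 2, 2, 4, 6, 5]
j=6: xs[6] = (5+6)%7 = 4 → [6, 1, 2, 2, 4, 6, 4]

4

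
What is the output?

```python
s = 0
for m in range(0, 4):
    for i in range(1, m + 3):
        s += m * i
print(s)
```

71

m=0,i=1: s = 0+0 = 0
m=0,i=2: s = 0+0 = 0
m=1,i=1: s = 0+1 = 1
m=1,i=2: s = 1+2 = 3
m=1,i=3: s = 3+3 = 6
m=2,i=1: s = 6+2 = 8
m=2,i=2: s = 8+4 = 12
m=2,i=3: s = 12+6 = 18
m=2,i=4: s = 18+8 = 26
m=3,i=1: s = 26+3 = 29
m=3,i=2: s = 29+6 = 35
m=3,i=3: s = 35+9 = 44
m=3,i=4: s = 44+12 = 56
m=3,i=5: s = 56+15 = 71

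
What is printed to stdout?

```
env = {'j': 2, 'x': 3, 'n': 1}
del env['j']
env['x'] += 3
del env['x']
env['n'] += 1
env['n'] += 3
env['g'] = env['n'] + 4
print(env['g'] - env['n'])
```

4

del 'j' → {'x': 3, 'n': 1}
env['x'] = 3+3 = 6 → {'x': 6, 'n': 1}
del 'x' → {'n': 1}
env['n'] = 1+1 = 2 → {'n': 2}
env['n'] = 2+3 = 5 → {'n': 5}
env['g'] = env['n']+4 = 9 → {'n': 5, 'g': 9}
env['g']-env['n'] = 9-5 = 4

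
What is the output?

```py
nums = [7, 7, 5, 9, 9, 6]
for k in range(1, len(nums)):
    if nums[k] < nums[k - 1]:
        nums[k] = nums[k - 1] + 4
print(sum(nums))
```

k=1: 7>=7, unchanged → [7, 7, 5, 9, 9, 6]
k=2: 5<7, nums[2] = 7+4 = 11 → [7, 7, 11, 9, 9, 6]
k=3: 9<11, nums[3] = 11+4 = 15 → [7, 7, 11, 15, 9, 6]
k=4: 9<15, nums[4] = 15+4 = 19 → [7, 7, 11, 15, 19, 6]
k=5: 6<19, nums[5] = 19+4 = 23 → [7, 7, 11, 15, 19, 23]
sum = 82

82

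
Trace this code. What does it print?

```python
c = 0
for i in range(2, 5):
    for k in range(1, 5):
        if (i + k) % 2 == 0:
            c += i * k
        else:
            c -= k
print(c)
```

i=2,k=1: odd sum, c = 0-1 = -1
i=2,k=2: even sum, c = (-1)+4 = 3
i=2,k=3: odd sum, c = 3-3 = 0
i=2,k=4: even sum, c = 0+8 = 8
i=3,k=1: even sum, c = 8+3 = 11
i=3,k=2: odd sum, c = 11-2 = 9
i=3,k=3: even sum, c = 9+9 = 18
i=3,k=4: odd sum, c = 18-4 = 14
i=4,k=1: odd sum, c = 14-1 = 13
i=4,k=2: even sum, c = 13+8 = 21
i=4,k=3: odd sum, c = 21-3 = 18
i=4,k=4: even sum, c = 18+16 = 34

34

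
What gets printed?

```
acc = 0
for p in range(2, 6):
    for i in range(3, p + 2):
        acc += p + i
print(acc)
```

80

p=2,i=3: acc = 0+5 = 5
p=3,i=3: acc = 5+6 = 11
p=3,i=4: acc = 11+7 = 18
p=4,i=3: acc = 18+7 = 25
p=4,i=4: acc = 25+8 = 33
p=4,i=5: acc = 33+9 = 42
p=5,i=3: acc = 42+8 = 50
p=5,i=4: acc = 50+9 = 59
p=5,i=5: acc = 59+10 = 69
p=5,i=6: acc = 69+11 = 80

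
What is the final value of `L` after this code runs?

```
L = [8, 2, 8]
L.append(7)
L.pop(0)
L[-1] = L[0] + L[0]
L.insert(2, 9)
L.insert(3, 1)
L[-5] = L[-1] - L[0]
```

append 7 → [8, 2, 8, 7]
pop(0) removes 8 → [2, 8, 7]
L[-1] = L[0]+L[0] = 2+2 = 4 → [2, 8, 4]
insert 9 at 2 → [2, 8, 9, 4]
insert 1 at 3 → [2, 8, 9, 1, 4]
L[-5] = L[-1]-L[0] = 4-2 = 2 → [2, 8, 9, 1, 4]

[2, 8, 9, 1, 4]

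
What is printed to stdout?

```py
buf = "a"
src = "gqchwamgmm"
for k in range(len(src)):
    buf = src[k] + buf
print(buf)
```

k=0: prepend 'g' → 'ga'
k=1: prepend 'q' → 'qga'
k=2: prepend 'c' → 'cqga'
k=3: prepend 'h' → 'hcqga'
k=4: prepend 'w' → 'whcqga'
k=5: prepend 'a' → 'awhcqga'
k=6: prepend 'm' → 'mawhcqga'
k=7: prepend 'g' → 'gmawhcqga'
k=8: prepend 'm' → 'mgmawhcqga'
k=9: prepend 'm' → 'mmgmawhcqga'

mmgmawhcqga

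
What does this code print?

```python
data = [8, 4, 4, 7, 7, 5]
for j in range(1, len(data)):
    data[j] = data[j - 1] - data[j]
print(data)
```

[8, 4, 0, -7, -14, -19]

j=1: data[1] = 8-4 = 4 → [8, 4, 4, 7, 7, 5]
j=2: data[2] = 4-4 = 0 → [8, 4, 0, 7, 7, 5]
j=3: data[3] = 0-7 = -7 → [8, 4, 0, -7, 7, 5]
j=4: data[4] = (-7)-7 = -14 → [8, 4, 0, -7, -14, 5]
j=5: data[5] = (-14)-5 = -19 → [8, 4, 0, -7, -14, -19]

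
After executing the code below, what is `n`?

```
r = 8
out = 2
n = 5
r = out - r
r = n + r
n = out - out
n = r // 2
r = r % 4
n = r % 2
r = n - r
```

r = 2-8 = -6
r = 5+(-6) = -1
n = 2-2 = 0
n = (-1)//2 = -1
r = (-1)%4 = 3
n = 3%2 = 1
r = 1-3 = -2

1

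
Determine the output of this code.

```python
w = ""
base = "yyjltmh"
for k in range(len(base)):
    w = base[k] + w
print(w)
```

k=0: prepend 'y' → 'y'
k=1: prepend 'y' → 'yy'
k=2: prepend 'j' → 'jyy'
k=3: prepend 'l' → 'ljyy'
k=4: prepend 't' → 'tljyy'
k=5: prepend 'm' → 'mtljyy'
k=6: prepend 'h' → 'hmtljyy'

hmtljyy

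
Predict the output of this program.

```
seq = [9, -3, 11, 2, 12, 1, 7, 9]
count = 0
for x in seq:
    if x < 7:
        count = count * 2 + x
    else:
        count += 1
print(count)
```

x=9: not <7, count = 0+1 = 1
x=-3: <7, count = 1*2+(-3) = -1
x=11: not <7, count = (-1)+1 = 0
x=2: <7, count = 0*2+2 = 2
x=12: not <7, count = 2+1 = 3
x=1: <7, count = 3*2+1 = 7
x=7: not <7, count = 7+1 = 8
x=9: not <7, count = 8+1 = 9

9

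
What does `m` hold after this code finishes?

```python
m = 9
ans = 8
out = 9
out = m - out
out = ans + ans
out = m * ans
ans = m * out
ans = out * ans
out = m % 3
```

9

out = 9-9 = 0
out = 8+8 = 16
out = 9*8 = 72
ans = 9*72 = 648
ans = 72*648 = 46656
out = 9%3 = 0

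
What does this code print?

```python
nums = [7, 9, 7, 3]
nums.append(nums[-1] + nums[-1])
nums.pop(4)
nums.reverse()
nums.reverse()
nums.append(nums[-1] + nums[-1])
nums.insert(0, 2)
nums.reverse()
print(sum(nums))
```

append nums[-1]+nums[-1] = 3+3 = 6 → [7, 9, 7, 3, 6]
pop(4) removes 6 → [7, 9, 7, 3]
reverse → [3, 7, 9, 7]
reverse → [7, 9, 7, 3]
append nums[-1]+nums[-1] = 3+3 = 6 → [7, 9, 7, 3, 6]
insert 2 at 0 → [2, 7, 9, 7, 3, 6]
reverse → [6, 3, 7, 9, 7, 2]
sum = 34

34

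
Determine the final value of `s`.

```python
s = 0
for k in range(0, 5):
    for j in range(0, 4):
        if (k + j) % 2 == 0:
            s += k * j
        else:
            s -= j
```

12

k=0,j=0: even sum, s = 0+0 = 0
k=0,j=1: odd sum, s = 0-1 = -1
k=0,j=2: even sum, s = (-1)+0 = -1
k=0,j=3: odd sum, s = (-1)-3 = -4
k=1,j=0: odd sum, s = (-4)-0 = -4
k=1,j=1: even sum, s = (-4)+1 = -3
k=1,j=2: odd sum, s = (-3)-2 = -5
k=1,j=3: even sum, s = (-5)+3 = -2
k=2,j=0: even sum, s = (-2)+0 = -2
k=2,j=1: odd sum, s = (-2)-1 = -3
k=2,j=2: even sum, s = (-3)+4 = 1
k=2,j=3: odd sum, s = 1-3 = -2
k=3,j=0: odd sum, s = (-2)-0 = -2
k=3,j=1: even sum, s = (-2)+3 = 1
k=3,j=2: odd sum, s = 1-2 = -1
k=3,j=3: even sum, s = (-1)+9 = 8
k=4,j=0: even sum, s = 8+0 = 8
k=4,j=1: odd sum, s = 8-1 = 7
k=4,j=2: even sum, s = 7+8 = 15
k=4,j=3: odd sum, s = 15-3 = 12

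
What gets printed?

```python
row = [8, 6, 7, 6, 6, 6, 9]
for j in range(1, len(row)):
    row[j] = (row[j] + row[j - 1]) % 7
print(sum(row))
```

29

j=1: row[1] = (6+8)%7 = 0 → [8, 0, 7, 6, 6, 6, 9]
j=2: row[2] = (7+0)%7 = 0 → [8, 0, 0, 6, 6, 6, 9]
j=3: row[3] = (6+0)%7 = 6 → [8, 0, 0, 6, 6, 6, 9]
j=4: row[4] = (6+6)%7 = 5 → [8, 0, 0, 6, 5, 6, 9]
j=5: row[5] = (6+5)%7 = 4 → [8, 0, 0, 6, 5, 4, 9]
j=6: row[6] = (9+4)%7 = 6 → [8, 0, 0, 6, 5, 4, 6]
sum = 29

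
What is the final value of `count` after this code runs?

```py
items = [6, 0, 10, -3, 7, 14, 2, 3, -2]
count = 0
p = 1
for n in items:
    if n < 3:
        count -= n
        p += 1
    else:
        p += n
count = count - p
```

n=6: not <3; p=7
n=0: <3, count = 0-0 = 0; p=8
n=10: not <3; p=18
n=-3: <3, count = 0-(-3) = 3; p=19
n=7: not <3; p=26
n=14: not <3; p=40
n=2: <3, count = 3-2 = 1; p=41
n=3: not <3; p=44
n=-2: <3, count = 1-(-2) = 3; p=45
count-p = 3-45 = -42

-42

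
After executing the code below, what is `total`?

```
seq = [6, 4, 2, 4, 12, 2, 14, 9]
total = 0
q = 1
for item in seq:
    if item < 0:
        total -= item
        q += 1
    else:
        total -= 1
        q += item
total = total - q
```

item=6: not <0, total = 0-1 = -1; q=7
item=4: not <0, total = (-1)-1 = -2; q=11
item=2: not <0, total = (-2)-1 = -3; q=13
item=4: not <0, total = (-3)-1 = -4; q=17
item=12: not <0, total = (-4)-1 = -5; q=29
item=2: not <0, total = (-5)-1 = -6; q=31
item=14: not <0, total = (-6)-1 = -7; q=45
item=9: not <0, total = (-7)-1 = -8; q=54
total-q = (-8)-54 = -62

-62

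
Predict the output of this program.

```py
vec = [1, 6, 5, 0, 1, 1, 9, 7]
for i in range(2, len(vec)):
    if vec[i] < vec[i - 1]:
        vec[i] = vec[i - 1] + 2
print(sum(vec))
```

85

i=2: 5<6, vec[2] = 6+2 = 8 → [1, 6, 8, 0, 1, 1, 9, 7]
i=3: 0<8, vec[3] = 8+2 = 10 → [1, 6, 8, 10, 1, 1, 9, 7]
i=4: 1<10, vec[4] = 10+2 = 12 → [1, 6, 8, 10, 12, 1, 9, 7]
i=5: 1<12, vec[5] = 12+2 = 14 → [1, 6, 8, 10, 12, 14, 9, 7]
i=6: 9<14, vec[6] = 14+2 = 16 → [1, 6, 8, 10, 12, 14, 16, 7]
i=7: 7<16, vec[7] = 16+2 = 18 → [1, 6, 8, 10, 12, 14, 16, 18]
sum = 85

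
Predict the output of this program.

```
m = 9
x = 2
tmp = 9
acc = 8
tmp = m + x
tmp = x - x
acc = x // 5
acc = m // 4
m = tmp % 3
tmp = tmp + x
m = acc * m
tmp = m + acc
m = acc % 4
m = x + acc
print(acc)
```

2

tmp = 9+2 = 11
tmp = 2-2 = 0
acc = 2//5 = 0
acc = 9//4 = 2
m = 0%3 = 0
tmp = 0+2 = 2
m = 2*0 = 0
tmp = 0+2 = 2
m = 2%4 = 2
m = 2+2 = 4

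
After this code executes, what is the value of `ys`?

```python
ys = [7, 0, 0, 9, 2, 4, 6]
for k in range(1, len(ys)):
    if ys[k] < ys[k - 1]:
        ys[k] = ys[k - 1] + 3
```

k=1: 0<7, ys[1] = 7+3 = 10 → [7, 10, 0, 9, 2, 4, 6]
k=2: 0<10, ys[2] = 10+3 = 13 → [7, 10, 13, 9, 2, 4, 6]
k=3: 9<13, ys[3] = 13+3 = 16 → [7, 10, 13, 16, 2, 4, 6]
k=4: 2<16, ys[4] = 16+3 = 19 → [7, 10, 13, 16, 19, 4, 6]
k=5: 4<19, ys[5] = 19+3 = 22 → [7, 10, 13, 16, 19, 22, 6]
k=6: 6<22, ys[6] = 22+3 = 25 → [7, 10, 13, 16, 19, 22, 25]

[7, 10, 13, 16, 19, 22, 25]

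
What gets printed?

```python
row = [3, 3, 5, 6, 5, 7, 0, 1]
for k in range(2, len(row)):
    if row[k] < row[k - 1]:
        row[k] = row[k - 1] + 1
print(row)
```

[3, 3, 5, 6, 7, 7, 8, 9]

k=2: 5>=3, unchanged → [3, 3, 5, 6, 5, 7, 0, 1]
k=3: 6>=5, unchanged → [3, 3, 5, 6, 5, 7, 0, 1]
k=4: 5<6, row[4] = 6+1 = 7 → [3, 3, 5, 6, 7, 7, 0, 1]
k=5: 7>=7, unchanged → [3, 3, 5, 6, 7, 7, 0, 1]
k=6: 0<7, row[6] = 7+1 = 8 → [3, 3, 5, 6, 7, 7, 8, 1]
k=7: 1<8, row[7] = 8+1 = 9 → [3, 3, 5, 6, 7, 7, 8, 9]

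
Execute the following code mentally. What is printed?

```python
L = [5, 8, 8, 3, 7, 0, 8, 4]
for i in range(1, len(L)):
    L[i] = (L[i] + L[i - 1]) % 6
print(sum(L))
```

i=1: L[1] = (8+5)%6 = 1 → [5, 1, 8, 3, 7, 0, 8, 4]
i=2: L[2] = (8+1)%6 = 3 → [5, 1, 3, 3, 7, 0, 8, 4]
i=3: L[3] = (3+3)%6 = 0 → [5, 1, 3, 0, 7, 0, 8, 4]
i=4: L[4] = (7+0)%6 = 1 → [5, 1, 3, 0, 1, 0, 8, 4]
i=5: L[5] = (0+1)%6 = 1 → [5, 1, 3, 0, 1, 1, 8, 4]
i=6: L[6] = (8+1)%6 = 3 → [5, 1, 3, 0, 1, 1, 3, 4]
i=7: L[7] = (4+3)%6 = 1 → [5, 1, 3, 0, 1, 1, 3, 1]
sum = 15

15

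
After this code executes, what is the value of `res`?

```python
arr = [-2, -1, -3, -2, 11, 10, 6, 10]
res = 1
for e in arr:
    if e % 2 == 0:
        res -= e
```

-21

e=-2: even, res = 1-(-2) = 3
e=-1: not even
e=-3: not even
e=-2: even, res = 3-(-2) = 5
e=11: not even
e=10: even, res = 5-10 = -5
e=6: even, res = (-5)-6 = -11
e=10: even, res = (-11)-10 = -21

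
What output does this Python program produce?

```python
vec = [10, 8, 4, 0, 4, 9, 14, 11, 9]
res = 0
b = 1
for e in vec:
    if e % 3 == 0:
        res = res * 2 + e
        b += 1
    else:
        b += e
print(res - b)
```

e=10: not %3==0; b=11
e=8: not %3==0; b=19
e=4: not %3==0; b=23
e=0: %3==0, res = 0*2+0 = 0; b=24
e=4: not %3==0; b=28
e=9: %3==0, res = 0*2+9 = 9; b=29
e=14: not %3==0; b=43
e=11: not %3==0; b=54
e=9: %3==0, res = 9*2+9 = 27; b=55
res-b = 27-55 = -28

-28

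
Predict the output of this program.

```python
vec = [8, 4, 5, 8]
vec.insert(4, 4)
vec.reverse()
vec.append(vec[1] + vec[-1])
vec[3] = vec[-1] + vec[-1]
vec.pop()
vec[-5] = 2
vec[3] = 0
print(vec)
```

[2, 8, 5, 0, 8]

insert 4 at 4 → [8, 4, 5, 8, 4]
reverse → [4, 8, 5, 4, 8]
append vec[1]+vec[-1] = 8+8 = 16 → [4, 8, 5, 4, 8, 16]
vec[3] = vec[-1]+vec[-1] = 16+16 = 32 → [4, 8, 5, 32, 8, 16]
pop() removes 16 → [4, 8, 5, 32, 8]
vec[-5] = 2 → [2, 8, 5, 32, 8]
vec[3] = 0 → [2, 8, 5, 0, 8]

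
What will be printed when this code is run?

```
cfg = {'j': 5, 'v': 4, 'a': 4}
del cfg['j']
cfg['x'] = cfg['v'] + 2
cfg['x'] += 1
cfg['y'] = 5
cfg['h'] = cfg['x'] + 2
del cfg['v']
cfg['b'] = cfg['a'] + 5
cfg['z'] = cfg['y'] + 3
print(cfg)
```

del 'j' → {'v': 4, 'a': 4}
cfg['x'] = cfg['v']+2 = 6 → {'v': 4, 'a': 4, 'x': 6}
cfg['x'] = 6+1 = 7 → {'v': 4, 'a': 4, 'x': 7}
cfg['y'] = 5 → {'v': 4, 'a': 4, 'x': 7, 'y': 5}
cfg['h'] = cfg['x']+2 = 9 → {'v': 4, 'a': 4, 'x': 7, 'y': 5, 'h': 9}
del 'v' → {'a': 4, 'x': 7, 'y': 5, 'h': 9}
cfg['b'] = cfg['a']+5 = 9 → {'a': 4, 'x': 7, 'y': 5, 'h': 9, 'b': 9}
cfg['z'] = cfg['y']+3 = 8 → {'a': 4, 'x': 7, 'y': 5, 'h': 9, 'b': 9, 'z': 8}

{'a': 4, 'x': 7, 'y': 5, 'h': 9, 'b': 9, 'z': 8}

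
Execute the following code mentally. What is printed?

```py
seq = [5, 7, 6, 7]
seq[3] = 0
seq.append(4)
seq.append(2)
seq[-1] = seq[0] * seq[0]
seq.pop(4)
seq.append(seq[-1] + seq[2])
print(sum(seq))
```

74

seq[3] = 0 → [5, 7, 6, 0]
append 4 → [5, 7, 6, 0, 4]
append 2 → [5, 7, 6, 0, 4, 2]
seq[-1] = seq[0]*seq[0] = 5*5 = 25 → [5, 7, 6, 0, 4, 25]
pop(4) removes 4 → [5, 7, 6, 0, 25]
append seq[-1]+seq[2] = 25+6 = 31 → [5, 7, 6, 0, 25, 31]
sum = 74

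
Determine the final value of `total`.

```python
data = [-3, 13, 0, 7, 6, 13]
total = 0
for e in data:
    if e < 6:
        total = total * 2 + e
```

-6

e=-3: <6, total = 0*2+(-3) = -3
e=13: not <6
e=0: <6, total = (-3)*2+0 = -6
e=7: not <6
e=6: not <6
e=13: not <6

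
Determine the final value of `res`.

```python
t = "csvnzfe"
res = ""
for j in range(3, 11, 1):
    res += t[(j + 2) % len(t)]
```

'fecsvnzf'

j=3: add t[5]='f' → 'f'
j=4: add t[6]='e' → 'fe'
j=5: add t[0]='c' → 'fec'
j=6: add t[1]='s' → 'fecs'
j=7: add t[2]='v' → 'fecsv'
j=8: add t[3]='n' → 'fecsvn'
j=9: add t[4]='z' → 'fecsvnz'
j=10: add t[5]='f' → 'fecsvnzf'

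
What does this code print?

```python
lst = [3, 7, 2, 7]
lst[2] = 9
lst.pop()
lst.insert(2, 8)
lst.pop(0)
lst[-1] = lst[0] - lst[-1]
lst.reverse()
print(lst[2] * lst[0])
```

-14

lst[2] = 9 → [3, 7, 9, 7]
pop() removes 7 → [3, 7, 9]
insert 8 at 2 → [3, 7, 8, 9]
pop(0) removes 3 → [7, 8, 9]
lst[-1] = lst[0]-lst[-1] = 7-9 = -2 → [7, 8, -2]
reverse → [-2, 8, 7]
lst[2]*lst[0] = 7*(-2) = -14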